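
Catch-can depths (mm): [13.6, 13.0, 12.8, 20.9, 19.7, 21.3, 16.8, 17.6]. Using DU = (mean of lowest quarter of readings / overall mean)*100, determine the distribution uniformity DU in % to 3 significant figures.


sorted lowest 2 of 8: [12.8, 13.0] -> mean = 12.900 mm
overall mean = 16.962 mm
DU = (12.900/16.962)*100 = 76.1 %
Therefore the distribution uniformity DU = 76.1 %.


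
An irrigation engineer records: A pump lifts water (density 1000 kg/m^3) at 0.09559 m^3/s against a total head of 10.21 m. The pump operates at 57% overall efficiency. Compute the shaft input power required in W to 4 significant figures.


Approach: apply hydraulic power then efficiency conversion, P = rho*g*Q*H; P_in = P/eta.
Step 1 — hydraulic power (P = rho*g*Q*H):
  P = 1000 * 9.81 * 0.09559 * 10.21 = 9574.30 W
Step 2 — input power: P_in = P/eta = 9574.30 / 0.57 = 16800 W
Therefore the shaft input power required = 16800 W.


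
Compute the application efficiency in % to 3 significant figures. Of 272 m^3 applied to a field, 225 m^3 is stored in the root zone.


Approach: apply the application efficiency ratio, Ea = (stored/applied)*100.
Ea = (225/272)*100 = 82.7 %
Therefore the application efficiency = 82.7 %.


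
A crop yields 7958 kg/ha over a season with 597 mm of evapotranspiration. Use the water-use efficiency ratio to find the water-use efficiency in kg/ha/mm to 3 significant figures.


Approach: apply the water-use efficiency ratio, WUE = yield/ET.
WUE = 7958 / 597 = 13.3 kg/ha/mm
Therefore the water-use efficiency = 13.3 kg/ha/mm.


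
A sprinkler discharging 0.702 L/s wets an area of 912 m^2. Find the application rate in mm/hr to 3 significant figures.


Approach: apply the application rate relation, rate = (Q/A)*3600.
rate = (0.702 / 912) * 3600 = 2.77 mm/hr
Therefore the application rate = 2.77 mm/hr.


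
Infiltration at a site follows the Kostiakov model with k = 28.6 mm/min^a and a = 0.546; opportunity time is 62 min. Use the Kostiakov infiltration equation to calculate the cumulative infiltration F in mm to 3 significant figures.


Approach: apply the Kostiakov infiltration equation, F = k*t^a.
F = 28.6 * 62^0.546 = 272 mm
Therefore the cumulative infiltration F = 272 mm.


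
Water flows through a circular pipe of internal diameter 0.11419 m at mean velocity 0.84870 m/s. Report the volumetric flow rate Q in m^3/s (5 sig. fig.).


Approach: apply the continuity equation for pipe flow, Q = A * v with A = pi*(D/2)^2.
A = pi*(0.11419/2)^2 = 0.01024109 m^2
Q = 0.01024109 * 0.84870 = 0.0086916 m^3/s
Therefore the volumetric flow rate Q = 0.0086916 m^3/s.


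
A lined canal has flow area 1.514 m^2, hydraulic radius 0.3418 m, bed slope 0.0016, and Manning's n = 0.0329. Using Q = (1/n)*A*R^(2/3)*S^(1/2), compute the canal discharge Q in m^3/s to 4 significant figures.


Q = (1/0.0329) * 1.514 * 0.3418^(2/3) * 0.0016^(1/2) = 0.8999 m^3/s
Therefore the canal discharge Q = 0.8999 m^3/s.


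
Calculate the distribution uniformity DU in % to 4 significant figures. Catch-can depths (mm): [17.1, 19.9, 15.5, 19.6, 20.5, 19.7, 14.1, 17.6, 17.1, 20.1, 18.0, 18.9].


Approach: apply the low-quarter distribution uniformity, DU = (mean of lowest quarter of readings / overall mean)*100.
sorted lowest 3 of 12: [14.1, 15.5, 17.1] -> mean = 15.5667 mm
overall mean = 18.1750 mm
DU = (15.5667/18.1750)*100 = 85.65 %
Therefore the distribution uniformity DU = 85.65 %.


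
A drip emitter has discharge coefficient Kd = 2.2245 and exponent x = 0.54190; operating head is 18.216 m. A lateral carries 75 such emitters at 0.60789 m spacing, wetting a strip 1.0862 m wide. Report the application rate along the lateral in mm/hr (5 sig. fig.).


Approach: apply the emitter equation with a lateral mass balance, q = Kd*h^x; Q = n*q; rate = Q/(n*spacing*width).
Step 1 — single emitter flow (q = Kd*h^x):
  q = 2.2245 * 18.216^0.54190 = 10.72190 L/hr
Step 2 — total lateral flow: Q = 75 * 10.72190 = 804.1428 L/hr
Step 3 — wetted area: A = 75 * 0.60789 * 1.0862 = 49.52176 m^2
Step 4 — application rate: Q/A = 804.1428/49.52176 = 16.238 mm/hr
Therefore the application rate along the lateral = 16.238 mm/hr.


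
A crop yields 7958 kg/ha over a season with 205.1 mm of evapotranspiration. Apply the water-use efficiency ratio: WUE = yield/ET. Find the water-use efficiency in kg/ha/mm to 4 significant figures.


WUE = 7958 / 205.1 = 38.80 kg/ha/mm
Therefore the water-use efficiency = 38.80 kg/ha/mm.


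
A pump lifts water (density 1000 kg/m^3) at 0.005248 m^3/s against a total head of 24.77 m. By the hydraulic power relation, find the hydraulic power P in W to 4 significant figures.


Approach: apply the hydraulic power relation, P = rho*g*Q*H.
P = 1000 * 9.81 * 0.005248 * 24.77 = 1275 W
Therefore the hydraulic power P = 1275 W.


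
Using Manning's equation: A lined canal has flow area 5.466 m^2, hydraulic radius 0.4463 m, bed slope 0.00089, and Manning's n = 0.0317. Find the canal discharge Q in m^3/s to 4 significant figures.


Approach: apply Manning's equation, Q = (1/n)*A*R^(2/3)*S^(1/2).
Q = (1/0.0317) * 5.466 * 0.4463^(2/3) * 0.00089^(1/2) = 3.004 m^3/s
Therefore the canal discharge Q = 3.004 m^3/s.


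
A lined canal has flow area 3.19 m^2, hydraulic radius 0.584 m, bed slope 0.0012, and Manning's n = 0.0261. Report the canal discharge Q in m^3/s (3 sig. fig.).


Approach: apply Manning's equation, Q = (1/n)*A*R^(2/3)*S^(1/2).
Q = (1/0.0261) * 3.19 * 0.584^(2/3) * 0.0012^(1/2) = 2.96 m^3/s
Therefore the canal discharge Q = 2.96 m^3/s.


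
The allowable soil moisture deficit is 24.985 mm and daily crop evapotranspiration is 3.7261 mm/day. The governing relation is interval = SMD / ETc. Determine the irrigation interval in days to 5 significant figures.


interval = 24.985 / 3.7261 = 6.7054 days
Therefore the irrigation interval = 6.7054 days.


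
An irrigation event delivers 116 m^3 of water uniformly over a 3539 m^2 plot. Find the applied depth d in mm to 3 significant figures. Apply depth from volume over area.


Approach: apply depth from volume over area, d = (V/A)*1000.
d = (116 / 3539) * 1000 = 32.8 mm
Therefore the applied depth d = 32.8 mm.


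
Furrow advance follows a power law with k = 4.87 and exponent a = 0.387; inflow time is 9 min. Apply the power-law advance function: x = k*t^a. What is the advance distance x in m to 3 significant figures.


x = 4.87 * 9^0.387 = 11.4 m
Therefore the advance distance x = 11.4 m.


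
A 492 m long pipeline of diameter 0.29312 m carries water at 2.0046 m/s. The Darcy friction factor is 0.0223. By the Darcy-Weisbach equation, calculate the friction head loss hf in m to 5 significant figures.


Approach: apply the Darcy-Weisbach equation, hf = f*(L/D)*(v^2/(2g)).
hf = 0.0223 * (492/0.29312) * (2.0046^2 / (2*9.81))
hf = 7.6662 m
Therefore the friction head loss hf = 7.6662 m.


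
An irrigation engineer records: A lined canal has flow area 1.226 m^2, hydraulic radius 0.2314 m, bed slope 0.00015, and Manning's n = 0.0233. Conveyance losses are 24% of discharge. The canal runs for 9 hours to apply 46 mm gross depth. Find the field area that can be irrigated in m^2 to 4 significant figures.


Approach: apply Manning's equation with a conveyance and depth budget, Q = (1/n)*A*R^(2/3)*S^(1/2); Q_field = Q*(1-loss); Area = Q_field*t/(d/1000).
Step 1 — canal discharge (Manning's equation):
  Q = (1/0.0233) * 1.226 * 0.2314^(2/3) * 0.00015^(1/2) = 0.242897 m^3/s
Step 2 — delivered flow: Q_field = 0.242897*(1 - 24/100) = 0.184602 m^3/s
Step 3 — volume delivered: V = 0.184602 * 9*3600 = 5981.10 m^3
Step 4 — area served: A = V / (depth/1000) = 5981.10 / 0.046 = 130000 m^2
Therefore the field area that can be irrigated = 130000 m^2.


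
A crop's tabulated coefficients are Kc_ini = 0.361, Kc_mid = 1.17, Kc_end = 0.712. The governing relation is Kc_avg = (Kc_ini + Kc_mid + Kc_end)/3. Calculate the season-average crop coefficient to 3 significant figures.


Kc_avg = (0.361 + 1.17 + 0.712)/3 = 0.748
Therefore the season-average crop coefficient = 0.748.


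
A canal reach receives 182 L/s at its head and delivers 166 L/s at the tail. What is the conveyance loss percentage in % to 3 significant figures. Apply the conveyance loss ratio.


Approach: apply the conveyance loss ratio, loss% = ((Q_head - Q_tail)/Q_head)*100.
loss = ((182 - 166)/182)*100 = 8.79 %
Therefore the conveyance loss percentage = 8.79 %.


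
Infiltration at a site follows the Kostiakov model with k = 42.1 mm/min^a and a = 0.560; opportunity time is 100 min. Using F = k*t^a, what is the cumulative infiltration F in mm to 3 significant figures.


F = 42.1 * 100^0.560 = 555 mm
Therefore the cumulative infiltration F = 555 mm.


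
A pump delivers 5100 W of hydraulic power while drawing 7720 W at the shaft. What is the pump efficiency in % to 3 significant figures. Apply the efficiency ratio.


Approach: apply the efficiency ratio, eta = (P_out/P_in)*100.
eta = (5100 / 7720) * 100 = 66.1 %
Therefore the pump efficiency = 66.1 %.


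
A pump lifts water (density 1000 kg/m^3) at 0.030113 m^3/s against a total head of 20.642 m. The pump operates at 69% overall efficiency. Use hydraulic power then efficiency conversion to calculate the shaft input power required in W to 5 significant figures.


Approach: apply hydraulic power then efficiency conversion, P = rho*g*Q*H; P_in = P/eta.
Step 1 — hydraulic power (P = rho*g*Q*H):
  P = 1000 * 9.81 * 0.030113 * 20.642 = 6097.823 W
Step 2 — input power: P_in = P/eta = 6097.823 / 0.69 = 8837.4 W
Therefore the shaft input power required = 8837.4 W.


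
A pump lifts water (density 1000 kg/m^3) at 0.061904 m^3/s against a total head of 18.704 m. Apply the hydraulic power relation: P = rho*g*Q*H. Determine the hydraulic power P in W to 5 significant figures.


P = 1000 * 9.81 * 0.061904 * 18.704 = 11359 W
Therefore the hydraulic power P = 11359 W.


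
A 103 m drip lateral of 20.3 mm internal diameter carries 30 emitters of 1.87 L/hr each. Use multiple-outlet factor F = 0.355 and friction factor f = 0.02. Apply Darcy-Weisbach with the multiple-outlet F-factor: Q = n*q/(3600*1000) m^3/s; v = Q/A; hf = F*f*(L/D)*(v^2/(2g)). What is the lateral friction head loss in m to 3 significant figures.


Q = 30*1.87/(3600*1000) = 1.5583e-05 m^3/s
A = pi*(20.3e-3/2)^2 = 3.2365e-04 m^2, so v = Q/A = 0.048148 m/s
hf = 0.355*0.02*(103/0.0203)*(0.048148^2/(2*9.81)) = 0.00426 m
Therefore the lateral friction head loss = 0.00426 m.


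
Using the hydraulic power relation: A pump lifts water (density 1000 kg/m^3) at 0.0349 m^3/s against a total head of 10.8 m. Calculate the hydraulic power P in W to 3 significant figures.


Approach: apply the hydraulic power relation, P = rho*g*Q*H.
P = 1000 * 9.81 * 0.0349 * 10.8 = 3700 W
Therefore the hydraulic power P = 3700 W.


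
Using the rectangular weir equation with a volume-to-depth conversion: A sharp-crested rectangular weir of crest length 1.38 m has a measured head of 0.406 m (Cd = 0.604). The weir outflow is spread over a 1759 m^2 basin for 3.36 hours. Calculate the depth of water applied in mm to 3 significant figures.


Approach: apply the rectangular weir equation with a volume-to-depth conversion, Q = (2/3)*Cd*L*sqrt(2g)*H^1.5; d = Q*t/A * 1000.
Step 1 — weir discharge:
  Q = (2/3)*0.604*1.38*sqrt(2*9.81)*0.406^1.5 = 0.63674 m^3/s
Step 2 — volume: V = 0.63674 * 3.36*3600 = 7702.0 m^3
Step 3 — depth: d = V/A * 1000 = 7702.0/1759 * 1000 = 4380 mm
Therefore the depth of water applied = 4380 mm.


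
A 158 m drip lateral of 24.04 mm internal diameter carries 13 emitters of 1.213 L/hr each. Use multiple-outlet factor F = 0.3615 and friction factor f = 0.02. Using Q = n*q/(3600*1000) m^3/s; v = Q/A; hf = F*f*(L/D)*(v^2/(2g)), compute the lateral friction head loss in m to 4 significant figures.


Q = 13*1.213/(3600*1000) = 4.38028e-06 m^3/s
A = pi*(24.04e-3/2)^2 = 4.53899e-04 m^2, so v = Q/A = 0.00965035 m/s
hf = 0.3615*0.02*(158/0.02404)*(0.00965035^2/(2*9.81)) = 0.0002256 m
Therefore the lateral friction head loss = 0.0002256 m.


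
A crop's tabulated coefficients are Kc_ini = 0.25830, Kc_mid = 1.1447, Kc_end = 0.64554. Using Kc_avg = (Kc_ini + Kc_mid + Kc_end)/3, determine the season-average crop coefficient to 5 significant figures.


Kc_avg = (0.25830 + 1.1447 + 0.64554)/3 = 0.68285
Therefore the season-average crop coefficient = 0.68285.


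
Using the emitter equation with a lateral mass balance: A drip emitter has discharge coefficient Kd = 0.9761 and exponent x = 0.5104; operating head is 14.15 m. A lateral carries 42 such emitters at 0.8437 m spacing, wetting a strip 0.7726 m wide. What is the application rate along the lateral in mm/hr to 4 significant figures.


Approach: apply the emitter equation with a lateral mass balance, q = Kd*h^x; Q = n*q; rate = Q/(n*spacing*width).
Step 1 — single emitter flow (q = Kd*h^x):
  q = 0.9761 * 14.15^0.5104 = 3.77433 L/hr
Step 2 — total lateral flow: Q = 42 * 3.77433 = 158.522 L/hr
Step 3 — wetted area: A = 42 * 0.8437 * 0.7726 = 27.3774 m^2
Step 4 — application rate: Q/A = 158.522/27.3774 = 5.790 mm/hr
Therefore the application rate along the lateral = 5.790 mm/hr.


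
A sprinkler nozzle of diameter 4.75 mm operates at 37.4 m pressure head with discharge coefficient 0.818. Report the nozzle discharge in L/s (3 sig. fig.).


Approach: apply the orifice equation, Q = Cd*A*sqrt(2*g*h), A = pi*(d/2)^2.
A = pi*(4.75e-3/2)^2 = 1.7721e-05 m^2
Q = 0.818 * 1.7721e-05 * sqrt(2*9.81*37.4) * 1000 = 0.393 L/s
Therefore the nozzle discharge = 0.393 L/s.


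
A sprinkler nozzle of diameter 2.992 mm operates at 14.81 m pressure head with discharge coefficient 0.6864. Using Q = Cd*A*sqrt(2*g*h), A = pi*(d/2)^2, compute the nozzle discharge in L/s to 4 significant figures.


A = pi*(2.992e-3/2)^2 = 7.03093e-06 m^2
Q = 0.6864 * 7.03093e-06 * sqrt(2*9.81*14.81) * 1000 = 0.08227 L/s
Therefore the nozzle discharge = 0.08227 L/s.


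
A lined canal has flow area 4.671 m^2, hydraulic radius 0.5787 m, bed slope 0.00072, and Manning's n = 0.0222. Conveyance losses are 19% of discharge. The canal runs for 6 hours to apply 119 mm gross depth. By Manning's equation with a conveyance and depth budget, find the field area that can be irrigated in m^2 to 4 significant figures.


Approach: apply Manning's equation with a conveyance and depth budget, Q = (1/n)*A*R^(2/3)*S^(1/2); Q_field = Q*(1-loss); Area = Q_field*t/(d/1000).
Step 1 — canal discharge (Manning's equation):
  Q = (1/0.0222) * 4.671 * 0.5787^(2/3) * 0.00072^(1/2) = 3.92066 m^3/s
Step 2 — delivered flow: Q_field = 3.92066*(1 - 19/100) = 3.17573 m^3/s
Step 3 — volume delivered: V = 3.17573 * 6*3600 = 68595.8 m^3
Step 4 — area served: A = V / (depth/1000) = 68595.8 / 0.119 = 576400 m^2
Therefore the field area that can be irrigated = 576400 m^2.


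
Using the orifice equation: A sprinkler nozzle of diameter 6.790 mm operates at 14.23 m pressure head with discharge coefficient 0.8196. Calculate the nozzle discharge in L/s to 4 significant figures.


Approach: apply the orifice equation, Q = Cd*A*sqrt(2*g*h), A = pi*(d/2)^2.
A = pi*(6.790e-3/2)^2 = 3.62101e-05 m^2
Q = 0.8196 * 3.62101e-05 * sqrt(2*9.81*14.23) * 1000 = 0.4959 L/s
Therefore the nozzle discharge = 0.4959 L/s.


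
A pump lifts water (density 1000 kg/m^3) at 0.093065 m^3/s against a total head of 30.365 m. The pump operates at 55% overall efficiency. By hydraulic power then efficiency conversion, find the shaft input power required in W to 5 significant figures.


Approach: apply hydraulic power then efficiency conversion, P = rho*g*Q*H; P_in = P/eta.
Step 1 — hydraulic power (P = rho*g*Q*H):
  P = 1000 * 9.81 * 0.093065 * 30.365 = 27722.26 W
Step 2 — input power: P_in = P/eta = 27722.26 / 0.55 = 50404 W
Therefore the shaft input power required = 50404 W.


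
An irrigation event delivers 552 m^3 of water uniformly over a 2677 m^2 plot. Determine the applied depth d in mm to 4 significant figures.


Approach: apply depth from volume over area, d = (V/A)*1000.
d = (552 / 2677) * 1000 = 206.2 mm
Therefore the applied depth d = 206.2 mm.


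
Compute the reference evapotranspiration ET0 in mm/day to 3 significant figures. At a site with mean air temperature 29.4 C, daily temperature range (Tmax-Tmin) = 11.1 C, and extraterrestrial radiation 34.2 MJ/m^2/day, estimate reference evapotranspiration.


Approach: apply the Hargreaves-Samani method, ET0 = 0.0023*(Tmean+17.8)*sqrt(Tmax-Tmin)*0.408*Ra.
ET0 = 0.0023*(29.4+17.8)*sqrt(11.1)*0.408*34.2 = 5.05 mm/day
Therefore the reference evapotranspiration ET0 = 5.05 mm/day.


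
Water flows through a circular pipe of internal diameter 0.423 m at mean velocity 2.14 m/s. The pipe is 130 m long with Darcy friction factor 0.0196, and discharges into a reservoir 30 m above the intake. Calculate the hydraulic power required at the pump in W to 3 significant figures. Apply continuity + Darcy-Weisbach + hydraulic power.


Approach: apply continuity + Darcy-Weisbach + hydraulic power, Q = A*v; hf = f*(L/D)*(v^2/(2g)); H = static + hf; P = rho*g*Q*H.
Step 1 — flow rate (continuity, Q = A*v):
  A = pi*(0.423/2)^2 = 0.14053 m^2
  Q = 0.14053 * 2.14 = 0.30074 m^3/s
Step 2 — friction head loss (Darcy-Weisbach):
  hf = 0.0196 * (130/0.423) * (2.14^2 / (2*9.81))
  hf = 1.4060 m
Step 3 — total head: H = 30 + 1.4060 = 31.406 m
Step 4 — hydraulic power (P = rho*g*Q*H):
  P = 1000 * 9.81 * 0.30074 * 31.406 = 92700 W
Therefore the hydraulic power required at the pump = 92700 W.


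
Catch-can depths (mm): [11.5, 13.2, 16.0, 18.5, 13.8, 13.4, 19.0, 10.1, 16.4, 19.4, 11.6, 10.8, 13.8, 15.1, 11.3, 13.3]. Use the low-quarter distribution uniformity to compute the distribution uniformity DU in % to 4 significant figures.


Approach: apply the low-quarter distribution uniformity, DU = (mean of lowest quarter of readings / overall mean)*100.
sorted lowest 4 of 16: [10.1, 10.8, 11.3, 11.5] -> mean = 10.9250 mm
overall mean = 14.2000 mm
DU = (10.9250/14.2000)*100 = 76.94 %
Therefore the distribution uniformity DU = 76.94 %.


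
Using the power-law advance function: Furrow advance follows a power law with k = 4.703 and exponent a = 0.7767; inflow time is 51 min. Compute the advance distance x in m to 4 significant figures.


Approach: apply the power-law advance function, x = k*t^a.
x = 4.703 * 51^0.7767 = 99.69 m
Therefore the advance distance x = 99.69 m.


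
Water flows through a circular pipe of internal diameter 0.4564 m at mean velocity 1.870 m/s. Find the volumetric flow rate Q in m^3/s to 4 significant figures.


Approach: apply the continuity equation for pipe flow, Q = A * v with A = pi*(D/2)^2.
A = pi*(0.4564/2)^2 = 0.163599 m^2
Q = 0.163599 * 1.870 = 0.3059 m^3/s
Therefore the volumetric flow rate Q = 0.3059 m^3/s.


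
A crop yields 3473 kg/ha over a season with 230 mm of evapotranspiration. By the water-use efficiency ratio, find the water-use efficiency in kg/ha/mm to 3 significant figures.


Approach: apply the water-use efficiency ratio, WUE = yield/ET.
WUE = 3473 / 230 = 15.1 kg/ha/mm
Therefore the water-use efficiency = 15.1 kg/ha/mm.


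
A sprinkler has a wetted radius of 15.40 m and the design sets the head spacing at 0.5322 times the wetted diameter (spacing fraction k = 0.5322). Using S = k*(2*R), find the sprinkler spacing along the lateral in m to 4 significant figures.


S = 0.5322 * (2 * 15.40) = 16.39 m
Therefore the sprinkler spacing along the lateral = 16.39 m.


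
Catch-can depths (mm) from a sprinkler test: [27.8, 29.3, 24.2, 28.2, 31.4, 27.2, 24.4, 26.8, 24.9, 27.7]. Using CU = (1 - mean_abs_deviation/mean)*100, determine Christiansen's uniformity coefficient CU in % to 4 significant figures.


mean = 27.1900 mm
mean |d_i - mean| = 1.69200 mm
CU = (1 - 1.69200/27.1900)*100 = 93.78 %
Therefore Christiansen's uniformity coefficient CU = 93.78 %.


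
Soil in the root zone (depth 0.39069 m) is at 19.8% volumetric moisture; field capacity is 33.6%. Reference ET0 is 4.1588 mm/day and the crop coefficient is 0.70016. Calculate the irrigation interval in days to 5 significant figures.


Approach: apply soil-water budget scheduling, SMD = (FC-theta)/100*depth*1000; ETc = ET0*Kc; interval = SMD/ETc.
Step 1 — soil moisture deficit:
  SMD = (33.6 - 19.8)/100 * 0.39069 * 1000 = 53.91522 mm
Step 2 — daily crop ET (ETc = ET0*Kc):
  ETc = 4.1588 * 0.70016 = 2.911825 mm/day
Step 3 — irrigation interval (SMD/ETc):
  interval = 53.91522 / 2.911825 = 18.516 days
Therefore the irrigation interval = 18.516 days.


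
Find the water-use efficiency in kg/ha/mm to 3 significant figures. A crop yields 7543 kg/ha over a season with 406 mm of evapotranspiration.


Approach: apply the water-use efficiency ratio, WUE = yield/ET.
WUE = 7543 / 406 = 18.6 kg/ha/mm
Therefore the water-use efficiency = 18.6 kg/ha/mm.


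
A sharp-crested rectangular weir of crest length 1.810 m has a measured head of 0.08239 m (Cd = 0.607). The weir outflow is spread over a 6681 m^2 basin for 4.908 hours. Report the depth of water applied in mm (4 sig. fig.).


Approach: apply the rectangular weir equation with a volume-to-depth conversion, Q = (2/3)*Cd*L*sqrt(2g)*H^1.5; d = Q*t/A * 1000.
Step 1 — weir discharge:
  Q = (2/3)*0.607*1.810*sqrt(2*9.81)*0.08239^1.5 = 0.0767251 m^3/s
Step 2 — volume: V = 0.0767251 * 4.908*3600 = 1355.64 m^3
Step 3 — depth: d = V/A * 1000 = 1355.64/6681 * 1000 = 202.9 mm
Therefore the depth of water applied = 202.9 mm.


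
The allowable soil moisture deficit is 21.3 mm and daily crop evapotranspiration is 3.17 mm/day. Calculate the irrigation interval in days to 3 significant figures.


Approach: apply the irrigation interval relation, interval = SMD / ETc.
interval = 21.3 / 3.17 = 6.72 days
Therefore the irrigation interval = 6.72 days.


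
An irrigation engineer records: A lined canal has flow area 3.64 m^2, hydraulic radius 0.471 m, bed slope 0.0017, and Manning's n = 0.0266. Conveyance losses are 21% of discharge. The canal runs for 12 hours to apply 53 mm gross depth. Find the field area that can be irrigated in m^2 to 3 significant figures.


Approach: apply Manning's equation with a conveyance and depth budget, Q = (1/n)*A*R^(2/3)*S^(1/2); Q_field = Q*(1-loss); Area = Q_field*t/(d/1000).
Step 1 — canal discharge (Manning's equation):
  Q = (1/0.0266) * 3.64 * 0.471^(2/3) * 0.0017^(1/2) = 3.4155 m^3/s
Step 2 — delivered flow: Q_field = 3.4155*(1 - 21/100) = 2.6983 m^3/s
Step 3 — volume delivered: V = 2.6983 * 12*3600 = 116570 m^3
Step 4 — area served: A = V / (depth/1000) = 116570 / 0.053 = 2200000 m^2
Therefore the field area that can be irrigated = 2200000 m^2.


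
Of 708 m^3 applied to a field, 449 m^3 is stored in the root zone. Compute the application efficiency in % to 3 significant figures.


Approach: apply the application efficiency ratio, Ea = (stored/applied)*100.
Ea = (449/708)*100 = 63.4 %
Therefore the application efficiency = 63.4 %.


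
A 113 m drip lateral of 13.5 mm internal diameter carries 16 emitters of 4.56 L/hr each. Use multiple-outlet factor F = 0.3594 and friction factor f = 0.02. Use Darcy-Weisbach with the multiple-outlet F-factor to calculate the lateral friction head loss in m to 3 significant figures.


Approach: apply Darcy-Weisbach with the multiple-outlet F-factor, Q = n*q/(3600*1000) m^3/s; v = Q/A; hf = F*f*(L/D)*(v^2/(2g)).
Q = 16*4.56/(3600*1000) = 2.0267e-05 m^3/s
A = pi*(13.5e-3/2)^2 = 1.4314e-04 m^2, so v = Q/A = 0.14159 m/s
hf = 0.3594*0.02*(113/0.0135)*(0.14159^2/(2*9.81)) = 0.0615 m
Therefore the lateral friction head loss = 0.0615 m.


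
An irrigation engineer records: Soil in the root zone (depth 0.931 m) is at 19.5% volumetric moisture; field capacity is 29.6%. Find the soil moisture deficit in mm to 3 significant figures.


Approach: apply the soil moisture deficit relation, SMD = (FC - theta)/100 * depth * 1000.
SMD = (29.6 - 19.5)/100 * 0.931 * 1000 = 94.0 mm
Therefore the soil moisture deficit = 94.0 mm.


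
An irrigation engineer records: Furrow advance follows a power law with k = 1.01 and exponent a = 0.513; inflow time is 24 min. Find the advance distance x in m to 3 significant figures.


Approach: apply the power-law advance function, x = k*t^a.
x = 1.01 * 24^0.513 = 5.16 m
Therefore the advance distance x = 5.16 m.


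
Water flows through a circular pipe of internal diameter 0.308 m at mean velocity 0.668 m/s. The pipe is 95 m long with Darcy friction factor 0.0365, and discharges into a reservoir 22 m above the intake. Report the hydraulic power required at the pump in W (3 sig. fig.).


Approach: apply continuity + Darcy-Weisbach + hydraulic power, Q = A*v; hf = f*(L/D)*(v^2/(2g)); H = static + hf; P = rho*g*Q*H.
Step 1 — flow rate (continuity, Q = A*v):
  A = pi*(0.308/2)^2 = 0.074506 m^2
  Q = 0.074506 * 0.668 = 0.049770 m^3/s
Step 2 — friction head loss (Darcy-Weisbach):
  hf = 0.0365 * (95/0.308) * (0.668^2 / (2*9.81))
  hf = 0.25605 m
Step 3 — total head: H = 22 + 0.25605 = 22.256 m
Step 4 — hydraulic power (P = rho*g*Q*H):
  P = 1000 * 9.81 * 0.049770 * 22.256 = 10900 W
Therefore the hydraulic power required at the pump = 10900 W.


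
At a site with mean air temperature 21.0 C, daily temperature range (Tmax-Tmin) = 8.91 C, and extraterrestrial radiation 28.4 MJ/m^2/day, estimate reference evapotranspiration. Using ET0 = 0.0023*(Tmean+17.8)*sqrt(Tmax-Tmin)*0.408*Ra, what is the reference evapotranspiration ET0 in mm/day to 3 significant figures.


ET0 = 0.0023*(21.0+17.8)*sqrt(8.91)*0.408*28.4 = 3.09 mm/day
Therefore the reference evapotranspiration ET0 = 3.09 mm/day.


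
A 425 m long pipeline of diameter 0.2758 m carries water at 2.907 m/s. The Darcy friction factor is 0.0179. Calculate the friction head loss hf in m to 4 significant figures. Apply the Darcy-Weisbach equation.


Approach: apply the Darcy-Weisbach equation, hf = f*(L/D)*(v^2/(2g)).
hf = 0.0179 * (425/0.2758) * (2.907^2 / (2*9.81))
hf = 11.88 m
Therefore the friction head loss hf = 11.88 m.


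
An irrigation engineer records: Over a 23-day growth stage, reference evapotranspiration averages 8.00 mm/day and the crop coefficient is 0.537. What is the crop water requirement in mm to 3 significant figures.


Approach: apply the crop water requirement relation, CWR = ET0 * Kc * days.
CWR = 8.00 * 0.537 * 23 = 98.8 mm
Therefore the crop water requirement = 98.8 mm.


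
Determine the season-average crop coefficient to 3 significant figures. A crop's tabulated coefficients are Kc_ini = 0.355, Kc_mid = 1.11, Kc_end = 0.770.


Approach: apply a simple seasonal average, Kc_avg = (Kc_ini + Kc_mid + Kc_end)/3.
Kc_avg = (0.355 + 1.11 + 0.770)/3 = 0.745
Therefore the season-average crop coefficient = 0.745.


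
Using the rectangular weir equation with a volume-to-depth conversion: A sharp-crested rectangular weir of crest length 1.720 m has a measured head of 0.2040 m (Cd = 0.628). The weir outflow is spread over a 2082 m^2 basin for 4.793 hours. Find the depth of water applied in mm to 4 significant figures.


Approach: apply the rectangular weir equation with a volume-to-depth conversion, Q = (2/3)*Cd*L*sqrt(2g)*H^1.5; d = Q*t/A * 1000.
Step 1 — weir discharge:
  Q = (2/3)*0.628*1.720*sqrt(2*9.81)*0.2040^1.5 = 0.293895 m^3/s
Step 2 — volume: V = 0.293895 * 4.793*3600 = 5071.09 m^3
Step 3 — depth: d = V/A * 1000 = 5071.09/2082 * 1000 = 2436 mm
Therefore the depth of water applied = 2436 mm.


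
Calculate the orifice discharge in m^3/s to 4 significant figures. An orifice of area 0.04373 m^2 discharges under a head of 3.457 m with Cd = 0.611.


Approach: apply the orifice equation, Q = Cd*A*sqrt(2*g*h).
Q = 0.611 * 0.04373 * sqrt(2*9.81*3.457) = 0.2200 m^3/s
Therefore the orifice discharge = 0.2200 m^3/s.


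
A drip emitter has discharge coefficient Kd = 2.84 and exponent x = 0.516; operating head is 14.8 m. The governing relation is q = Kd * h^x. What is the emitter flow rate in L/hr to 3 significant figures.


q = 2.84 * 14.8^0.516 = 11.4 L/hr
Therefore the emitter flow rate = 11.4 L/hr.


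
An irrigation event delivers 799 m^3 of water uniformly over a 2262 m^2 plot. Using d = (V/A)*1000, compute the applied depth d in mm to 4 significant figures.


d = (799 / 2262) * 1000 = 353.2 mm
Therefore the applied depth d = 353.2 mm.


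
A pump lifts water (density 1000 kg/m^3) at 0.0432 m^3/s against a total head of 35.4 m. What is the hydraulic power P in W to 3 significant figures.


Approach: apply the hydraulic power relation, P = rho*g*Q*H.
P = 1000 * 9.81 * 0.0432 * 35.4 = 15000 W
Therefore the hydraulic power P = 15000 W.


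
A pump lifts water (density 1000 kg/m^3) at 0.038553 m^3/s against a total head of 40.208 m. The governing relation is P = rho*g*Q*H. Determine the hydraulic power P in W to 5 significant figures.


P = 1000 * 9.81 * 0.038553 * 40.208 = 15207 W
Therefore the hydraulic power P = 15207 W.


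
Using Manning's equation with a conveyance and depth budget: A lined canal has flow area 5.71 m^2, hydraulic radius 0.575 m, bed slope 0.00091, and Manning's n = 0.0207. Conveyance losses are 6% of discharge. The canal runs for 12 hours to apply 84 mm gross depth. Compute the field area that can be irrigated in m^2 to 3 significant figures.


Approach: apply Manning's equation with a conveyance and depth budget, Q = (1/n)*A*R^(2/3)*S^(1/2); Q_field = Q*(1-loss); Area = Q_field*t/(d/1000).
Step 1 — canal discharge (Manning's equation):
  Q = (1/0.0207) * 5.71 * 0.575^(2/3) * 0.00091^(1/2) = 5.7539 m^3/s
Step 2 — delivered flow: Q_field = 5.7539*(1 - 6/100) = 5.4087 m^3/s
Step 3 — volume delivered: V = 5.4087 * 12*3600 = 233660 m^3
Step 4 — area served: A = V / (depth/1000) = 233660 / 0.084 = 2780000 m^2
Therefore the field area that can be irrigated = 2780000 m^2.


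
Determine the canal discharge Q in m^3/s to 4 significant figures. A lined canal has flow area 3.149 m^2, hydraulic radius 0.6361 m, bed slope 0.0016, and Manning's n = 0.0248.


Approach: apply Manning's equation, Q = (1/n)*A*R^(2/3)*S^(1/2).
Q = (1/0.0248) * 3.149 * 0.6361^(2/3) * 0.0016^(1/2) = 3.757 m^3/s
Therefore the canal discharge Q = 3.757 m^3/s.


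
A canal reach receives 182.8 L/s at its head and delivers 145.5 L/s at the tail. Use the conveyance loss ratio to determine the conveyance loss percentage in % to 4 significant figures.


Approach: apply the conveyance loss ratio, loss% = ((Q_head - Q_tail)/Q_head)*100.
loss = ((182.8 - 145.5)/182.8)*100 = 20.40 %
Therefore the conveyance loss percentage = 20.40 %.


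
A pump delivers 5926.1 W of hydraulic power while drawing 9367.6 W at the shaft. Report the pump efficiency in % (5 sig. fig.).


Approach: apply the efficiency ratio, eta = (P_out/P_in)*100.
eta = (5926.1 / 9367.6) * 100 = 63.262 %
Therefore the pump efficiency = 63.262 %.


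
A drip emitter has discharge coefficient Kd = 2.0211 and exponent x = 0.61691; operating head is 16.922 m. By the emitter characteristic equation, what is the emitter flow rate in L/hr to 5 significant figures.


Approach: apply the emitter characteristic equation, q = Kd * h^x.
q = 2.0211 * 16.922^0.61691 = 11.573 L/hr
Therefore the emitter flow rate = 11.573 L/hr.


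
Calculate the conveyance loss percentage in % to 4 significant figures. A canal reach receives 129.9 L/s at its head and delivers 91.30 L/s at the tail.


Approach: apply the conveyance loss ratio, loss% = ((Q_head - Q_tail)/Q_head)*100.
loss = ((129.9 - 91.30)/129.9)*100 = 29.72 %
Therefore the conveyance loss percentage = 29.72 %.


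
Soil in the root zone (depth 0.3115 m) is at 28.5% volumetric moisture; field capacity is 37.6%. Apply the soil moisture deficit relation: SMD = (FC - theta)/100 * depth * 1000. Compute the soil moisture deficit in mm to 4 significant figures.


SMD = (37.6 - 28.5)/100 * 0.3115 * 1000 = 28.35 mm
Therefore the soil moisture deficit = 28.35 mm.


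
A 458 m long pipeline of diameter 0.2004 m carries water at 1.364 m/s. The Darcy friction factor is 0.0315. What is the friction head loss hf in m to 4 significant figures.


Approach: apply the Darcy-Weisbach equation, hf = f*(L/D)*(v^2/(2g)).
hf = 0.0315 * (458/0.2004) * (1.364^2 / (2*9.81))
hf = 6.827 m
Therefore the friction head loss hf = 6.827 m.


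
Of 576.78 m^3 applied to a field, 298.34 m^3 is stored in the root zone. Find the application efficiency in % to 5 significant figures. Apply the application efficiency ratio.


Approach: apply the application efficiency ratio, Ea = (stored/applied)*100.
Ea = (298.34/576.78)*100 = 51.725 %
Therefore the application efficiency = 51.725 %.


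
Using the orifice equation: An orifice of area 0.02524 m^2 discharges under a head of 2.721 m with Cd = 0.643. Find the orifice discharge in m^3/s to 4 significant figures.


Approach: apply the orifice equation, Q = Cd*A*sqrt(2*g*h).
Q = 0.643 * 0.02524 * sqrt(2*9.81*2.721) = 0.1186 m^3/s
Therefore the orifice discharge = 0.1186 m^3/s.


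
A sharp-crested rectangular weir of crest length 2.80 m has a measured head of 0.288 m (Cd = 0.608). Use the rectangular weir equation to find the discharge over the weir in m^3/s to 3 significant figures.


Approach: apply the rectangular weir equation, Q = (2/3)*Cd*L*sqrt(2g)*H^1.5.
Q = (2/3)*0.608*2.80*sqrt(2*9.81)*0.288^1.5 = 0.777 m^3/s
Therefore the discharge over the weir = 0.777 m^3/s.


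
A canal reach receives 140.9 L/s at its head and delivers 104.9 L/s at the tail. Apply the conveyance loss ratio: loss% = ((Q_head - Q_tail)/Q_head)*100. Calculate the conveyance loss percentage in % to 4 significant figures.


loss = ((140.9 - 104.9)/140.9)*100 = 25.55 %
Therefore the conveyance loss percentage = 25.55 %.


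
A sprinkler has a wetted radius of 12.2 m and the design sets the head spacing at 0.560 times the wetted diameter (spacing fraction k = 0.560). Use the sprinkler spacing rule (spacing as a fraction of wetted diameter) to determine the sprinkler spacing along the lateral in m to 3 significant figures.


Approach: apply the sprinkler spacing rule (spacing as a fraction of wetted diameter), S = k*(2*R).
S = 0.560 * (2 * 12.2) = 13.7 m
Therefore the sprinkler spacing along the lateral = 13.7 m.


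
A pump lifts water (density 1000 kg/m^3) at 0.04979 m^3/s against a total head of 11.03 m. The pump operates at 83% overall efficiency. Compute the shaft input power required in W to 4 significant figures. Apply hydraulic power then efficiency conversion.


Approach: apply hydraulic power then efficiency conversion, P = rho*g*Q*H; P_in = P/eta.
Step 1 — hydraulic power (P = rho*g*Q*H):
  P = 1000 * 9.81 * 0.04979 * 11.03 = 5387.49 W
Step 2 — input power: P_in = P/eta = 5387.49 / 0.83 = 6491 W
Therefore the shaft input power required = 6491 W.


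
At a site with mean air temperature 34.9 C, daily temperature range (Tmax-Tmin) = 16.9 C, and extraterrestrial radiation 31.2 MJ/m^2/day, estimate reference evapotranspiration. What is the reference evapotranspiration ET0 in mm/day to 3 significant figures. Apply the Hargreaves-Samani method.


Approach: apply the Hargreaves-Samani method, ET0 = 0.0023*(Tmean+17.8)*sqrt(Tmax-Tmin)*0.408*Ra.
ET0 = 0.0023*(34.9+17.8)*sqrt(16.9)*0.408*31.2 = 6.34 mm/day
Therefore the reference evapotranspiration ET0 = 6.34 mm/day.


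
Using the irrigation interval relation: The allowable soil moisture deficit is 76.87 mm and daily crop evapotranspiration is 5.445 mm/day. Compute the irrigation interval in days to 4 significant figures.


Approach: apply the irrigation interval relation, interval = SMD / ETc.
interval = 76.87 / 5.445 = 14.12 days
Therefore the irrigation interval = 14.12 days.


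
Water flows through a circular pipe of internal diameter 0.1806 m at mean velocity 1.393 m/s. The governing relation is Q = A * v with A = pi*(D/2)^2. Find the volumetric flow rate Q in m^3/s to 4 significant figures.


A = pi*(0.1806/2)^2 = 0.0256168 m^2
Q = 0.0256168 * 1.393 = 0.03568 m^3/s
Therefore the volumetric flow rate Q = 0.03568 m^3/s.


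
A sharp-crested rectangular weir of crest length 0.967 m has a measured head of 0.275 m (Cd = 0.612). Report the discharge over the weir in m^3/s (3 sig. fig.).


Approach: apply the rectangular weir equation, Q = (2/3)*Cd*L*sqrt(2g)*H^1.5.
Q = (2/3)*0.612*0.967*sqrt(2*9.81)*0.275^1.5 = 0.252 m^3/s
Therefore the discharge over the weir = 0.252 m^3/s.


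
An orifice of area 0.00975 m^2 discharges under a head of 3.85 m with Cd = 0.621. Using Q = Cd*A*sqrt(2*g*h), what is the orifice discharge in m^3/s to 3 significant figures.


Q = 0.621 * 0.00975 * sqrt(2*9.81*3.85) = 0.0526 m^3/s
Therefore the orifice discharge = 0.0526 m^3/s.


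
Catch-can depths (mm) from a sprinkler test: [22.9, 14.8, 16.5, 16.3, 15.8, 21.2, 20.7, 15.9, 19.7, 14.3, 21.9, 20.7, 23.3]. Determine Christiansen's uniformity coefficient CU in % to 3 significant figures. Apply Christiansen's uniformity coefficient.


Approach: apply Christiansen's uniformity coefficient, CU = (1 - mean_abs_deviation/mean)*100.
mean = 18.769 mm
mean |d_i - mean| = 2.9254 mm
CU = (1 - 2.9254/18.769)*100 = 84.4 %
Therefore Christiansen's uniformity coefficient CU = 84.4 %.


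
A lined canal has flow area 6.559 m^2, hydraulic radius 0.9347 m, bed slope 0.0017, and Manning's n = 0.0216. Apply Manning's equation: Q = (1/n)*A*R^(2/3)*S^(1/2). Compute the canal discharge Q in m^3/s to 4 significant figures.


Q = (1/0.0216) * 6.559 * 0.9347^(2/3) * 0.0017^(1/2) = 11.97 m^3/s
Therefore the canal discharge Q = 11.97 m^3/s.


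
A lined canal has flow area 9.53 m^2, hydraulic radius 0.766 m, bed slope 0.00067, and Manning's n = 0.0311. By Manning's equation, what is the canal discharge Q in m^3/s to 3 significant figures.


Approach: apply Manning's equation, Q = (1/n)*A*R^(2/3)*S^(1/2).
Q = (1/0.0311) * 9.53 * 0.766^(2/3) * 0.00067^(1/2) = 6.64 m^3/s
Therefore the canal discharge Q = 6.64 m^3/s.


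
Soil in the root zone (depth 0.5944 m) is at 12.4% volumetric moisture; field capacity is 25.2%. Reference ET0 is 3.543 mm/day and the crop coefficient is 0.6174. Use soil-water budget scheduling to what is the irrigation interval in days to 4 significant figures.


Approach: apply soil-water budget scheduling, SMD = (FC-theta)/100*depth*1000; ETc = ET0*Kc; interval = SMD/ETc.
Step 1 — soil moisture deficit:
  SMD = (25.2 - 12.4)/100 * 0.5944 * 1000 = 76.0832 mm
Step 2 — daily crop ET (ETc = ET0*Kc):
  ETc = 3.543 * 0.6174 = 2.18745 mm/day
Step 3 — irrigation interval (SMD/ETc):
  interval = 76.0832 / 2.18745 = 34.78 days
Therefore the irrigation interval = 34.78 days.


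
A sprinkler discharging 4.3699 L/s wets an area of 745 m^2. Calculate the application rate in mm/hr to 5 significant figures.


Approach: apply the application rate relation, rate = (Q/A)*3600.
rate = (4.3699 / 745) * 3600 = 21.116 mm/hr
Therefore the application rate = 21.116 mm/hr.


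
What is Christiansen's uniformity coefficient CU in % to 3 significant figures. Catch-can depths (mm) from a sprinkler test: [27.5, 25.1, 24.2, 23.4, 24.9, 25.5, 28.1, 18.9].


Approach: apply Christiansen's uniformity coefficient, CU = (1 - mean_abs_deviation/mean)*100.
mean = 24.700 mm
mean |d_i - mean| = 1.9000 mm
CU = (1 - 1.9000/24.700)*100 = 92.3 %
Therefore Christiansen's uniformity coefficient CU = 92.3 %.


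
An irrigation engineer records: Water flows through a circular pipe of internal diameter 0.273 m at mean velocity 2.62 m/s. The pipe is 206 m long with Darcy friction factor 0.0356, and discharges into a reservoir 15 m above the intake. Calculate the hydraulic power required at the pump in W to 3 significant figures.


Approach: apply continuity + Darcy-Weisbach + hydraulic power, Q = A*v; hf = f*(L/D)*(v^2/(2g)); H = static + hf; P = rho*g*Q*H.
Step 1 — flow rate (continuity, Q = A*v):
  A = pi*(0.273/2)^2 = 0.058535 m^2
  Q = 0.058535 * 2.62 = 0.15336 m^3/s
Step 2 — friction head loss (Darcy-Weisbach):
  hf = 0.0356 * (206/0.273) * (2.62^2 / (2*9.81))
  hf = 9.3985 m
Step 3 — total head: H = 15 + 9.3985 = 24.398 m
Step 4 — hydraulic power (P = rho*g*Q*H):
  P = 1000 * 9.81 * 0.15336 * 24.398 = 36700 W
Therefore the hydraulic power required at the pump = 36700 W.
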